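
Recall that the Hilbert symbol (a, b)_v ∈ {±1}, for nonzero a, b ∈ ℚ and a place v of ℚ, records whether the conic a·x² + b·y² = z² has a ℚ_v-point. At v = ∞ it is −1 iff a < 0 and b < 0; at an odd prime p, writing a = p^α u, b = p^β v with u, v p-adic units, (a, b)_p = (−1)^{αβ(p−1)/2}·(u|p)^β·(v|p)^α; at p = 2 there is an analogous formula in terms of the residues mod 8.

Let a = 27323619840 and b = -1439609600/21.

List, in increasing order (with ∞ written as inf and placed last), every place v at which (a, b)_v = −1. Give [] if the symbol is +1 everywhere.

Mod squares: a ≡ 10, b ≡ -231. Check v ∈ {∞, 2, 3, 5, 7, 11, 13}.
v=13: a=13^0·(≡10), b=13^2·(≡4) mod 13; (10|13)=+1, (4|13)=+1; (−1)^{0·2·6}·(+1)^2·(+1)^0 = +1.
v=5: a=5^1·(≡3), b=5^2·(≡1) mod 5; (3|5)=-1, (1|5)=+1; (−1)^{1·2·2}·(-1)^2·(+1)^1 = +1.
v=2: v_2(a)=9, v_2(b)=8; units ≡ 5, 1 (mod 8); ε·ε+αω+βω = 0·0+9·0+8·1 ≡ 0  ⇒  (a,b)_2 = +1.
v=3: a=3^6·(≡1), b=3^-1·(≡1) mod 3; (1|3)=+1, (1|3)=+1; (−1)^{6·-1·1}·(+1)^-1·(+1)^6 = +1.
v=11: a=11^4·(≡2), b=11^3·(≡3) mod 11; (2|11)=-1, (3|11)=+1; (−1)^{4·3·5}·(-1)^3·(+1)^4 = -1.
v=∞: 10 > 0 and -231 < 0  ⇒  (a,b)_∞ = +1.
v=7: a=7^0·(≡6), b=7^-1·(≡4) mod 7; (6|7)=-1, (4|7)=+1; (−1)^{0·-1·3}·(-1)^-1·(+1)^0 = -1.
|Ram(10, -231)| = 2, even; anisotropic at {7, 11}.

[7, 11]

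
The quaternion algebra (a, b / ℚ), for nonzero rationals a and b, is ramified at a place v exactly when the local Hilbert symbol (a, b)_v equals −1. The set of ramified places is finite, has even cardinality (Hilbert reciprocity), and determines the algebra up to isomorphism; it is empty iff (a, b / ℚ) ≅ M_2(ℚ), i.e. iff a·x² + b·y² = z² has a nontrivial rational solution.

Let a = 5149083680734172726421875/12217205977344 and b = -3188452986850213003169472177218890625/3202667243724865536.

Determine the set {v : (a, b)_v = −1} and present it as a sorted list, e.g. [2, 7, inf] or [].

[2, 23, 41, 47]

(a, b) ≡ (11, -44321) mod (ℚ^×)²; places V = {2, 3, 5, 7, 11, 13, 23, 29, 31, 41, 47, ∞}.
(a,b)_11: α=1, u≡9; β=2, v≡4 (mod 11); (9|11)=+1, (4|11)=+1; sign (−1)^0·+1^2·+1^1 = +1.
(a,b)_23: α=0, u≡15; β=3, v≡5 (mod 23); (15|23)=-1, (5|23)=-1; sign (−1)^0·-1^3·-1^0 = -1.
(a,b)_5: α=6, u≡4; β=6, v≡1 (mod 5); (4|5)=+1, (1|5)=+1; sign (−1)^0·+1^6·+1^6 = +1.
(a,b)_41: α=2, u≡30; β=3, v≡11 (mod 41); (30|41)=-1, (11|41)=-1; sign (−1)^0·-1^3·-1^2 = -1.
(a,b)_47: α=2, u≡35; β=3, v≡29 (mod 47); (35|47)=-1, (29|47)=-1; sign (−1)^0·-1^3·-1^2 = -1.
(a,b)_13: α=4, u≡5; β=4, v≡10 (mod 13); (5|13)=-1, (10|13)=+1; sign (−1)^0·-1^4·+1^4 = +1.
(a,b)_∞: sgn(11)=+, sgn(-44321)=−, so +1.
(a,b)_29: α=-2, u≡21; β=-2, v≡20 (mod 29); (21|29)=-1, (20|29)=+1; sign (−1)^0·-1^-2·+1^-2 = +1.
(a,b)_3: α=-10, u≡2; β=-10, v≡1 (mod 3); (2|3)=-1, (1|3)=+1; sign (−1)^0·-1^-10·+1^-10 = +1.
(a,b)_31: α=-2, u≡22; β=-2, v≡28 (mod 31); (22|31)=-1, (28|31)=+1; sign (−1)^0·-1^-2·+1^-2 = +1.
(a,b)_2: α=-8, β=-26; u≡3, v≡7 (mod 8); ε(u)ε(v)=1·1, αω(v)=-8·0, βω(u)=-26·1; sum ≡ 1  ⇒  -1.
(a,b)_7: α=10, u≡4; β=14, v≡3 (mod 7); (4|7)=+1, (3|7)=-1; sign (−1)^0·+1^14·-1^10 = +1.
Ram(11, -44321) = {2, 23, 41, 47}; no ℚ_2-point on the conic.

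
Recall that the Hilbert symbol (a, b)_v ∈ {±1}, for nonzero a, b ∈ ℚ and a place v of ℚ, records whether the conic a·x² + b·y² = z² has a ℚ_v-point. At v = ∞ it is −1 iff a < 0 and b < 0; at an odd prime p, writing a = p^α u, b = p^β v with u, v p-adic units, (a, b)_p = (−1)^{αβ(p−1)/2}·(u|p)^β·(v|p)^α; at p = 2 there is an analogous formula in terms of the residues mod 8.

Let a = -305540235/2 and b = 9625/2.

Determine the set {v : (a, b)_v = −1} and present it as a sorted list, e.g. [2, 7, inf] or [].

[2, 3, 17, 19]

(a, b) ≡ (-1385670, 770) mod (ℚ^×)²; places V = {2, 3, 5, 7, 11, 13, 17, 19, ∞}.
(a,b)_5: α=1, u≡4; β=3, v≡1 (mod 5); (4|5)=+1, (1|5)=+1; sign (−1)^0·+1^3·+1^1 = +1.
(a,b)_11: α=1, u≡6; β=1, v≡3 (mod 11); (6|11)=-1, (3|11)=+1; sign (−1)^1·-1^1·+1^1 = +1.
(a,b)_13: α=1, u≡4; β=0, v≡9 (mod 13); (4|13)=+1, (9|13)=+1; sign (−1)^0·+1^0·+1^1 = +1.
(a,b)_19: α=1, u≡11; β=0, v≡15 (mod 19); (11|19)=+1, (15|19)=-1; sign (−1)^0·+1^0·-1^1 = -1.
(a,b)_2: α=-1, β=-1; u≡5, v≡1 (mod 8); ε(u)ε(v)=0·0, αω(v)=-1·0, βω(u)=-1·1; sum ≡ 1  ⇒  -1.
(a,b)_∞: sgn(-1385670)=−, sgn(770)=+, so +1.
(a,b)_7: α=2, u≡4; β=1, v≡5 (mod 7); (4|7)=+1, (5|7)=-1; sign (−1)^0·+1^1·-1^2 = +1.
(a,b)_17: α=1, u≡3; β=0, v≡10 (mod 17); (3|17)=-1, (10|17)=-1; sign (−1)^0·-1^0·-1^1 = -1.
(a,b)_3: α=3, u≡2; β=0, v≡2 (mod 3); (2|3)=-1, (2|3)=-1; sign (−1)^0·-1^0·-1^3 = -1.
Ram(-1385670, 770) = {2, 3, 17, 19}; no ℚ_2-point on the conic.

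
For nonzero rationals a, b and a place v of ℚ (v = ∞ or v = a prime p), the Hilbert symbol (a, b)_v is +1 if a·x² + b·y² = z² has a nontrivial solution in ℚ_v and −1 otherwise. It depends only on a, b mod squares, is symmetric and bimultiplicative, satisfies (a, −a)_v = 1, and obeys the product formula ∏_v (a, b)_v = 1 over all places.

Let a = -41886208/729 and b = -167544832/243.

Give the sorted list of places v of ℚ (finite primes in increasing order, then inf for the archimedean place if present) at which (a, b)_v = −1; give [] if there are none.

[2, 3, 29, inf]

Mod squares: a ≡ -163618, b ≡ -490854. Check v ∈ {∞, 2, 3, 7, 13, 29, 31}.
v=29: a=29^1·(≡20), b=29^1·(≡8) mod 29; (20|29)=+1, (8|29)=-1; (−1)^{1·1·14}·(+1)^1·(-1)^1 = -1.
v=13: a=13^1·(≡8), b=13^1·(≡5) mod 13; (8|13)=-1, (5|13)=-1; (−1)^{1·1·6}·(-1)^1·(-1)^1 = +1.
v=7: a=7^1·(≡3), b=7^1·(≡1) mod 7; (3|7)=-1, (1|7)=+1; (−1)^{1·1·3}·(-1)^1·(+1)^1 = +1.
v=2: v_2(a)=9, v_2(b)=11; units ≡ 7, 5 (mod 8); ε·ε+αω+βω = 1·0+9·1+11·0 ≡ 1  ⇒  (a,b)_2 = -1.
v=31: a=31^1·(≡27), b=31^1·(≡14) mod 31; (27|31)=-1, (14|31)=+1; (−1)^{1·1·15}·(-1)^1·(+1)^1 = +1.
v=3: a=3^-6·(≡2), b=3^-5·(≡2) mod 3; (2|3)=-1, (2|3)=-1; (−1)^{-6·-5·1}·(-1)^-5·(-1)^-6 = -1.
v=∞: -163618 < 0 and -490854 < 0  ⇒  (a,b)_∞ = -1.
|Ram(-163618, -490854)| = 4, even; anisotropic at {2, 3, 29, ∞}.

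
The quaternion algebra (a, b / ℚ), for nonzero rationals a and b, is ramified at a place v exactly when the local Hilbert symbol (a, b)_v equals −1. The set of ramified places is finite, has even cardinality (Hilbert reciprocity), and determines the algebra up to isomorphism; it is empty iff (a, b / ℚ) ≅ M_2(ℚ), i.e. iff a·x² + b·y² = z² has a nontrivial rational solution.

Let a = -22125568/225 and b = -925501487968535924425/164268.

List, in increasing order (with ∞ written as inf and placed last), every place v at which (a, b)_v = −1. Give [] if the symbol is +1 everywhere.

(a, b) ≡ (-21607, -445179) mod (ℚ^×)²; places V = {2, 3, 5, 7, 13, 17, 29, 31, 41, 43, ∞}.
(a,b)_43: α=0, u≡34; β=3, v≡1 (mod 43); (34|43)=-1, (1|43)=+1; sign (−1)^0·-1^3·+1^0 = -1.
(a,b)_31: α=1, u≡2; β=2, v≡22 (mod 31); (2|31)=+1, (22|31)=-1; sign (−1)^0·+1^2·-1^1 = -1.
(a,b)_5: α=-2, u≡3; β=2, v≡1 (mod 5); (3|5)=-1, (1|5)=+1; sign (−1)^0·-1^2·+1^-2 = +1.
(a,b)_2: α=10, β=-2; u≡1, v≡5 (mod 8); ε(u)ε(v)=0·0, αω(v)=10·1, βω(u)=-2·0; sum ≡ 0  ⇒  +1.
(a,b)_41: α=1, u≡12; β=2, v≡40 (mod 41); (12|41)=-1, (40|41)=+1; sign (−1)^0·-1^2·+1^1 = +1.
(a,b)_∞: sgn(-21607)=−, sgn(-445179)=−, so -1.
(a,b)_7: α=0, u≡4; β=1, v≡5 (mod 7); (4|7)=+1, (5|7)=-1; sign (−1)^0·+1^1·-1^0 = +1.
(a,b)_13: α=0, u≡4; β=-2, v≡6 (mod 13); (4|13)=+1, (6|13)=-1; sign (−1)^0·+1^-2·-1^0 = +1.
(a,b)_29: α=0, u≡15; β=1, v≡15 (mod 29); (15|29)=-1, (15|29)=-1; sign (−1)^0·-1^1·-1^0 = -1.
(a,b)_17: α=1, u≡4; β=5, v≡6 (mod 17); (4|17)=+1, (6|17)=-1; sign (−1)^0·+1^5·-1^1 = -1.
(a,b)_3: α=-2, u≡2; β=-5, v≡2 (mod 3); (2|3)=-1, (2|3)=-1; sign (−1)^0·-1^-5·-1^-2 = -1.
Ram(-21607, -445179) = {3, 17, 29, 31, 43, ∞}; no ℚ_3-point on the conic.

[3, 17, 29, 31, 43, inf]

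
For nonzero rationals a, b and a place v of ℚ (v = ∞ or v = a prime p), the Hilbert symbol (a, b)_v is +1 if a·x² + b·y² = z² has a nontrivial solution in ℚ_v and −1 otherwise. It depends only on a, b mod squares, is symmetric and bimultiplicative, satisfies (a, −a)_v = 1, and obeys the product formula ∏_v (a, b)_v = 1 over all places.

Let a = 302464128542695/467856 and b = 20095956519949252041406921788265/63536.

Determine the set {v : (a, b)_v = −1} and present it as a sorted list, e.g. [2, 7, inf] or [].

(a, b) ≡ (707455, 346115) mod (ℚ^×)²; places V = {2, 3, 5, 7, 11, 13, 17, 19, 23, 29, 31, 41, ∞}.
(a,b)_13: α=0, u≡11; β=2, v≡9 (mod 13); (11|13)=-1, (9|13)=+1; sign (−1)^0·-1^2·+1^0 = +1.
(a,b)_∞: sgn(707455)=+, sgn(346115)=+, so +1.
(a,b)_29: α=3, u≡6; β=7, v≡9 (mod 29); (6|29)=+1, (9|29)=+1; sign (−1)^0·+1^7·+1^3 = +1.
(a,b)_17: α=1, u≡8; β=4, v≡3 (mod 17); (8|17)=+1, (3|17)=-1; sign (−1)^0·+1^4·-1^1 = -1.
(a,b)_41: α=1, u≡35; β=2, v≡15 (mod 41); (35|41)=-1, (15|41)=-1; sign (−1)^0·-1^2·-1^1 = -1.
(a,b)_7: α=1, u≡5; β=3, v≡4 (mod 7); (5|7)=-1, (4|7)=+1; sign (−1)^1·-1^3·+1^1 = +1.
(a,b)_31: α=2, u≡8; β=5, v≡7 (mod 31); (8|31)=+1, (7|31)=+1; sign (−1)^0·+1^5·+1^2 = +1.
(a,b)_2: α=-4, β=-4; u≡7, v≡3 (mod 8); ε(u)ε(v)=1·1, αω(v)=-4·1, βω(u)=-4·0; sum ≡ 1  ⇒  -1.
(a,b)_19: α=-2, u≡4; β=-2, v≡1 (mod 19); (4|19)=+1, (1|19)=+1; sign (−1)^0·+1^-2·+1^-2 = +1.
(a,b)_3: α=-4, u≡1; β=0, v≡2 (mod 3); (1|3)=+1, (2|3)=-1; sign (−1)^0·+1^0·-1^-4 = +1.
(a,b)_5: α=1, u≡4; β=1, v≡3 (mod 5); (4|5)=+1, (3|5)=-1; sign (−1)^0·+1^1·-1^1 = -1.
(a,b)_23: α=2, u≡10; β=0, v≡20 (mod 23); (10|23)=-1, (20|23)=-1; sign (−1)^0·-1^0·-1^2 = +1.
(a,b)_11: α=0, u≡5; β=-1, v≡3 (mod 11); (5|11)=+1, (3|11)=+1; sign (−1)^0·+1^-1·+1^0 = +1.
|Ram(707455, 346115)| = 4, even; anisotropic at {2, 5, 17, 41}.

[2, 5, 17, 41]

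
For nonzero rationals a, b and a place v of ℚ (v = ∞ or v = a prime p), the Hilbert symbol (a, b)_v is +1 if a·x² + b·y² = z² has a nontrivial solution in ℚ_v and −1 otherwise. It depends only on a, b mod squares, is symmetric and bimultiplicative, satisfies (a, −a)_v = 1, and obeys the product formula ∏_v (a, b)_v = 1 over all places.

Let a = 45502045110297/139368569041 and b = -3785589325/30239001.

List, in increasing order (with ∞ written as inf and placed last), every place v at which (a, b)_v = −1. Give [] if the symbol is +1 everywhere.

Mod squares: a ≡ 17, b ≡ -37. Check v ∈ {∞, 2, 3, 5, 7, 13, 17, 37, 47}.
v=13: a=13^-4·(≡9), b=13^-2·(≡8) mod 13; (9|13)=+1, (8|13)=-1; (−1)^{-4·-2·6}·(+1)^-2·(-1)^-4 = +1.
v=47: a=47^-4·(≡25), b=47^-2·(≡5) mod 47; (25|47)=+1, (5|47)=-1; (−1)^{-4·-2·23}·(+1)^-2·(-1)^-4 = +1.
v=17: a=17^7·(≡15), b=17^4·(≡5) mod 17; (15|17)=+1, (5|17)=-1; (−1)^{7·4·8}·(+1)^4·(-1)^7 = -1.
v=37: a=37^2·(≡15), b=37^1·(≡36) mod 37; (15|37)=-1, (36|37)=+1; (−1)^{2·1·18}·(-1)^1·(+1)^2 = -1.
v=7: a=7^0·(≡3), b=7^2·(≡5) mod 7; (3|7)=-1, (5|7)=-1; (−1)^{0·2·3}·(-1)^2·(-1)^0 = +1.
v=3: a=3^4·(≡2), b=3^-4·(≡2) mod 3; (2|3)=-1, (2|3)=-1; (−1)^{4·-4·1}·(-1)^-4·(-1)^4 = +1.
v=2: v_2(a)=0, v_2(b)=0; units ≡ 1, 3 (mod 8); ε·ε+αω+βω = 0·1+0·1+0·0 ≡ 0  ⇒  (a,b)_2 = +1.
v=∞: 17 > 0 and -37 < 0  ⇒  (a,b)_∞ = +1.
v=5: a=5^0·(≡2), b=5^2·(≡2) mod 5; (2|5)=-1, (2|5)=-1; (−1)^{0·2·2}·(-1)^2·(-1)^0 = +1.
Ram(17, -37) = {17, 37}; no ℚ_17-point on the conic.

[17, 37]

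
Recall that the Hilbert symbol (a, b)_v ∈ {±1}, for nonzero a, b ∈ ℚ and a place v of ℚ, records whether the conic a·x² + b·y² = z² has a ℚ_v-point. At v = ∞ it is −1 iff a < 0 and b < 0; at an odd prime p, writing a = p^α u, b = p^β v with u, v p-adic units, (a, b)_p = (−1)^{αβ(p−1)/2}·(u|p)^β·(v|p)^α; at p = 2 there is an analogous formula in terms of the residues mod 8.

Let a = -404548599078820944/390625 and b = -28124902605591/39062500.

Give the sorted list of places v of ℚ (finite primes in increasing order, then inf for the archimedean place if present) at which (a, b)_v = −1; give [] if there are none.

(a, b) ≡ (-4301, -3866599) mod (ℚ^×)²; places V = {2, 3, 5, 11, 17, 23, 29, 31, ∞}.
(a,b)_3: α=2, u≡1; β=2, v≡2 (mod 3); (1|3)=+1, (2|3)=-1; sign (−1)^0·+1^2·-1^2 = +1.
(a,b)_5: α=-8, u≡1; β=-10, v≡1 (mod 5); (1|5)=+1, (1|5)=+1; sign (−1)^0·+1^-10·+1^-8 = +1.
(a,b)_23: α=1, u≡5; β=1, v≡17 (mod 23); (5|23)=-1, (17|23)=-1; sign (−1)^1·-1^1·-1^1 = -1.
(a,b)_2: α=4, β=-2; u≡3, v≡1 (mod 8); ε(u)ε(v)=1·0, αω(v)=4·0, βω(u)=-2·1; sum ≡ 0  ⇒  +1.
(a,b)_11: α=1, u≡5; β=1, v≡7 (mod 11); (5|11)=+1, (7|11)=-1; sign (−1)^1·+1^1·-1^1 = +1.
(a,b)_∞: sgn(-4301)=−, sgn(-3866599)=−, so -1.
(a,b)_29: α=4, u≡6; β=3, v≡18 (mod 29); (6|29)=+1, (18|29)=-1; sign (−1)^0·+1^3·-1^4 = +1.
(a,b)_31: α=4, u≡28; β=3, v≡27 (mod 31); (28|31)=+1, (27|31)=-1; sign (−1)^0·+1^3·-1^4 = +1.
(a,b)_17: α=1, u≡16; β=1, v≡13 (mod 17); (16|17)=+1, (13|17)=+1; sign (−1)^0·+1^1·+1^1 = +1.
(-4301, -3866599 / ℚ) ramifies at {23, ∞}: a division algebra.

[23, inf]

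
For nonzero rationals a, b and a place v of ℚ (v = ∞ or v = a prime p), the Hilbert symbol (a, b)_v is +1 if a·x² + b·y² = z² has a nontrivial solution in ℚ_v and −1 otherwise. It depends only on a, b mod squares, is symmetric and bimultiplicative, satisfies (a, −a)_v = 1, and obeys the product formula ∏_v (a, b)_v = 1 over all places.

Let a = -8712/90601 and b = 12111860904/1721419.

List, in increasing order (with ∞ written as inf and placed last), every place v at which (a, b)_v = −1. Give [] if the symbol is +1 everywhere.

[2, 23, 29, 37]

(a, b) ≡ (-2, 2813406) mod (ℚ^×)²; places V = {2, 3, 7, 11, 13, 19, 23, 29, 37, 43, ∞}.
(a,b)_11: α=2, u≡1; β=2, v≡10 (mod 11); (1|11)=+1, (10|11)=-1; sign (−1)^0·+1^2·-1^2 = +1.
(a,b)_29: α=0, u≡15; β=1, v≡4 (mod 29); (15|29)=-1, (4|29)=+1; sign (−1)^0·-1^1·+1^0 = -1.
(a,b)_23: α=0, u≡7; β=1, v≡1 (mod 23); (7|23)=-1, (1|23)=+1; sign (−1)^0·-1^1·+1^0 = -1.
(a,b)_13: α=0, u≡6; β=2, v≡7 (mod 13); (6|13)=-1, (7|13)=-1; sign (−1)^0·-1^2·-1^0 = +1.
(a,b)_37: α=0, u≡23; β=1, v≡11 (mod 37); (23|37)=-1, (11|37)=+1; sign (−1)^0·-1^1·+1^0 = -1.
(a,b)_7: α=-2, u≡3; β=-2, v≡2 (mod 7); (3|7)=-1, (2|7)=+1; sign (−1)^0·-1^-2·+1^-2 = +1.
(a,b)_2: α=3, β=3; u≡7, v≡7 (mod 8); ε(u)ε(v)=1·1, αω(v)=3·0, βω(u)=3·0; sum ≡ 1  ⇒  -1.
(a,b)_43: α=-2, u≡10; β=-2, v≡12 (mod 43); (10|43)=+1, (12|43)=-1; sign (−1)^0·+1^-2·-1^-2 = +1.
(a,b)_3: α=2, u≡1; β=1, v≡2 (mod 3); (1|3)=+1, (2|3)=-1; sign (−1)^0·+1^1·-1^2 = +1.
(a,b)_19: α=0, u≡1; β=-1, v≡5 (mod 19); (1|19)=+1, (5|19)=+1; sign (−1)^0·+1^-1·+1^0 = +1.
(a,b)_∞: sgn(-2)=−, sgn(2813406)=+, so +1.
(-2, 2813406 / ℚ) ramifies at {2, 23, 29, 37}: a division algebra.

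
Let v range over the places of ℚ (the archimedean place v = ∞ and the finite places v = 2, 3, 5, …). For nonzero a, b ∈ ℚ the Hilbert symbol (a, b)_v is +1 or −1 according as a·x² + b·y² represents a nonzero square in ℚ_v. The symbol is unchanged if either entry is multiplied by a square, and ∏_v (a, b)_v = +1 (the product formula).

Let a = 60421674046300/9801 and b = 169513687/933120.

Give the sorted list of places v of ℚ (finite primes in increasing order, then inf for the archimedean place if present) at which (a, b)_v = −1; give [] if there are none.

[2, 5]

Mod squares: a ≡ 7, b ≡ 35. Check v ∈ {∞, 2, 3, 5, 7, 11, 19, 37, 47}.
v=47: a=47^4·(≡6), b=47^0·(≡23) mod 47; (6|47)=+1, (23|47)=-1; (−1)^{4·0·23}·(+1)^0·(-1)^4 = +1.
v=7: a=7^3·(≡2), b=7^3·(≡5) mod 7; (2|7)=+1, (5|7)=-1; (−1)^{3·3·3}·(+1)^3·(-1)^3 = +1.
v=37: a=37^0·(≡4), b=37^2·(≡23) mod 37; (4|37)=+1, (23|37)=-1; (−1)^{0·2·18}·(+1)^2·(-1)^0 = +1.
v=19: a=19^2·(≡9), b=19^2·(≡7) mod 19; (9|19)=+1, (7|19)=+1; (−1)^{2·2·9}·(+1)^2·(+1)^2 = +1.
v=2: v_2(a)=2, v_2(b)=-8; units ≡ 7, 3 (mod 8); ε·ε+αω+βω = 1·1+2·1+-8·0 ≡ 1  ⇒  (a,b)_2 = -1.
v=∞: 7 > 0 and 35 > 0  ⇒  (a,b)_∞ = +1.
v=11: a=11^-2·(≡7), b=11^0·(≡2) mod 11; (7|11)=-1, (2|11)=-1; (−1)^{-2·0·5}·(-1)^0·(-1)^-2 = +1.
v=3: a=3^-4·(≡1), b=3^-6·(≡2) mod 3; (1|3)=+1, (2|3)=-1; (−1)^{-4·-6·1}·(+1)^-6·(-1)^-4 = +1.
v=5: a=5^2·(≡2), b=5^-1·(≡3) mod 5; (2|5)=-1, (3|5)=-1; (−1)^{2·-1·2}·(-1)^-1·(-1)^2 = -1.
|Ram(7, 35)| = 2, even; anisotropic at {2, 5}.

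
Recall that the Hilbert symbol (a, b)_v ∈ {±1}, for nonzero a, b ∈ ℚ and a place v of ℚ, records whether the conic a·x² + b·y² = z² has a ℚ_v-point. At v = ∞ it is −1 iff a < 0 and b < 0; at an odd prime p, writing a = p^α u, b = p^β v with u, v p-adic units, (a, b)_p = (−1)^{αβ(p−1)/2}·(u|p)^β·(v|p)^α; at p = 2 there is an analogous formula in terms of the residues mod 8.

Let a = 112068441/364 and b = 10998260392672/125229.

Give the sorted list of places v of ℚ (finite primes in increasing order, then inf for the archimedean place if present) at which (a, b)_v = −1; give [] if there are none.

(a, b) ≡ (1554371, 401027718) mod (ℚ^×)²; places V = {2, 3, 7, 13, 19, 23, 29, 31, 43, ∞}.
(a,b)_43: α=0, u≡34; β=1, v≡37 (mod 43); (34|43)=-1, (37|43)=-1; sign (−1)^0·-1^1·-1^0 = -1.
(a,b)_13: α=-1, u≡2; β=-3, v≡4 (mod 13); (2|13)=-1, (4|13)=+1; sign (−1)^0·-1^-3·+1^-1 = -1.
(a,b)_∞: sgn(1554371)=+, sgn(401027718)=+, so +1.
(a,b)_23: α=0, u≡12; β=2, v≡15 (mod 23); (12|23)=+1, (15|23)=-1; sign (−1)^0·+1^2·-1^0 = +1.
(a,b)_29: α=1, u≡13; β=1, v≡10 (mod 29); (13|29)=+1, (10|29)=-1; sign (−1)^0·+1^1·-1^1 = -1.
(a,b)_19: α=1, u≡12; β=-1, v≡13 (mod 19); (12|19)=-1, (13|19)=-1; sign (−1)^1·-1^-1·-1^1 = -1.
(a,b)_31: α=1, u≡2; β=1, v≡19 (mod 31); (2|31)=+1, (19|31)=+1; sign (−1)^1·+1^1·+1^1 = -1.
(a,b)_2: α=-2, β=5; u≡3, v≡3 (mod 8); ε(u)ε(v)=1·1, αω(v)=-2·1, βω(u)=5·1; sum ≡ 0  ⇒  +1.
(a,b)_3: α=8, u≡2; β=-1, v≡1 (mod 3); (2|3)=-1, (1|3)=+1; sign (−1)^0·-1^-1·+1^8 = -1.
(a,b)_7: α=-1, u≡3; β=5, v≡1 (mod 7); (3|7)=-1, (1|7)=+1; sign (−1)^1·-1^5·+1^-1 = +1.
Ram(1554371, 401027718) = {3, 13, 19, 29, 31, 43}; no ℚ_3-point on the conic.

[3, 13, 19, 29, 31, 43]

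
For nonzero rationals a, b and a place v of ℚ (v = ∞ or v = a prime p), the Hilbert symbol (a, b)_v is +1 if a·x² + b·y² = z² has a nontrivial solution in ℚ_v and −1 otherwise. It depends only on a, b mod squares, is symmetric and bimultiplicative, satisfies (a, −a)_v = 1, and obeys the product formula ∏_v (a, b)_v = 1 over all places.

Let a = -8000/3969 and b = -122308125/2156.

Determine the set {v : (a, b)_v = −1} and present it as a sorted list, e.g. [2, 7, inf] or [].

(a, b) ≡ (-5, -2152623) mod (ℚ^×)²; places V = {2, 3, 5, 7, 11, 37, 41, 43, ∞}.
(a,b)_37: α=0, u≡14; β=1, v≡14 (mod 37); (14|37)=-1, (14|37)=-1; sign (−1)^0·-1^1·-1^0 = -1.
(a,b)_11: α=0, u≡7; β=-1, v≡8 (mod 11); (7|11)=-1, (8|11)=-1; sign (−1)^0·-1^-1·-1^0 = -1.
(a,b)_43: α=0, u≡23; β=1, v≡34 (mod 43); (23|43)=+1, (34|43)=-1; sign (−1)^0·+1^1·-1^0 = +1.
(a,b)_2: α=6, β=-2; u≡3, v≡1 (mod 8); ε(u)ε(v)=1·0, αω(v)=6·0, βω(u)=-2·1; sum ≡ 0  ⇒  +1.
(a,b)_5: α=3, u≡4; β=4, v≡2 (mod 5); (4|5)=+1, (2|5)=-1; sign (−1)^0·+1^4·-1^3 = -1.
(a,b)_41: α=0, u≡16; β=1, v≡10 (mod 41); (16|41)=+1, (10|41)=+1; sign (−1)^0·+1^1·+1^0 = +1.
(a,b)_3: α=-4, u≡1; β=1, v≡2 (mod 3); (1|3)=+1, (2|3)=-1; sign (−1)^0·+1^1·-1^-4 = +1.
(a,b)_7: α=-2, u≡2; β=-2, v≡6 (mod 7); (2|7)=+1, (6|7)=-1; sign (−1)^0·+1^-2·-1^-2 = +1.
(a,b)_∞: sgn(-5)=−, sgn(-2152623)=−, so -1.
|Ram(-5, -2152623)| = 4, even; anisotropic at {5, 11, 37, ∞}.

[5, 11, 37, inf]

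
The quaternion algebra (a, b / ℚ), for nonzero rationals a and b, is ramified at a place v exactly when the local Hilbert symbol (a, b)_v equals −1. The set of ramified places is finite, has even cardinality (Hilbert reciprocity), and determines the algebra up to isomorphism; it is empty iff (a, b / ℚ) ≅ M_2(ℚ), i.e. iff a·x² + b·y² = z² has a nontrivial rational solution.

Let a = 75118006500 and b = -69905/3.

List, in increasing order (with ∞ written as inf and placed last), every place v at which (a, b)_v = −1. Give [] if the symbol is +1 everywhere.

Mod squares: a ≡ 465, b ≡ -209715. Check v ∈ {∞, 2, 3, 5, 11, 31, 41}.
v=3: a=3^1·(≡2), b=3^-1·(≡1) mod 3; (2|3)=-1, (1|3)=+1; (−1)^{1·-1·1}·(-1)^-1·(+1)^1 = +1.
v=41: a=41^2·(≡26), b=41^1·(≡33) mod 41; (26|41)=-1, (33|41)=+1; (−1)^{2·1·20}·(-1)^1·(+1)^2 = -1.
v=2: v_2(a)=2, v_2(b)=0; units ≡ 1, 5 (mod 8); ε·ε+αω+βω = 0·0+2·1+0·0 ≡ 0  ⇒  (a,b)_2 = +1.
v=31: a=31^3·(≡22), b=31^1·(≡13) mod 31; (22|31)=-1, (13|31)=-1; (−1)^{3·1·15}·(-1)^1·(-1)^3 = -1.
v=11: a=11^0·(≡9), b=11^1·(≡1) mod 11; (9|11)=+1, (1|11)=+1; (−1)^{0·1·5}·(+1)^1·(+1)^0 = +1.
v=5: a=5^3·(≡2), b=5^1·(≡3) mod 5; (2|5)=-1, (3|5)=-1; (−1)^{3·1·2}·(-1)^1·(-1)^3 = +1.
v=∞: 465 > 0 and -209715 < 0  ⇒  (a,b)_∞ = +1.
Ram(465, -209715) = {31, 41}; no ℚ_31-point on the conic.

[31, 41]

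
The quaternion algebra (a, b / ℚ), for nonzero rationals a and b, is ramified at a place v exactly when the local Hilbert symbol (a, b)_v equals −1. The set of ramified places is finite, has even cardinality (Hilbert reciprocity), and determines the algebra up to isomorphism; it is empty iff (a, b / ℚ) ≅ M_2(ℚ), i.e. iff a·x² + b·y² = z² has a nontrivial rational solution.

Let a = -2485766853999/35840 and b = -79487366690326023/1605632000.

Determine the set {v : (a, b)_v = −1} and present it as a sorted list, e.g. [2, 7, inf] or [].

[11, 13, 17, inf]

Mod squares: a ≡ -85085, b ≡ -1235. Check v ∈ {∞, 2, 3, 5, 7, 11, 13, 17, 19}.
v=13: a=13^1·(≡6), b=13^1·(≡4) mod 13; (6|13)=-1, (4|13)=+1; (−1)^{1·1·6}·(-1)^1·(+1)^1 = -1.
v=∞: -85085 < 0 and -1235 < 0  ⇒  (a,b)_∞ = -1.
v=5: a=5^-1·(≡2), b=5^-3·(≡2) mod 5; (2|5)=-1, (2|5)=-1; (−1)^{-1·-3·2}·(-1)^-3·(-1)^-1 = +1.
v=11: a=11^3·(≡1), b=11^4·(≡10) mod 11; (1|11)=+1, (10|11)=-1; (−1)^{3·4·5}·(+1)^4·(-1)^3 = -1.
v=19: a=19^2·(≡17), b=19^3·(≡11) mod 19; (17|19)=+1, (11|19)=+1; (−1)^{2·3·9}·(+1)^3·(+1)^2 = +1.
v=17: a=17^3·(≡5), b=17^4·(≡11) mod 17; (5|17)=-1, (11|17)=-1; (−1)^{3·4·8}·(-1)^4·(-1)^3 = -1.
v=7: a=7^-1·(≡4), b=7^-2·(≡2) mod 7; (4|7)=+1, (2|7)=+1; (−1)^{-1·-2·3}·(+1)^-2·(+1)^-1 = +1.
v=3: a=3^4·(≡1), b=3^6·(≡1) mod 3; (1|3)=+1, (1|3)=+1; (−1)^{4·6·1}·(+1)^6·(+1)^4 = +1.
v=2: v_2(a)=-10, v_2(b)=-18; units ≡ 3, 5 (mod 8); ε·ε+αω+βω = 1·0+-10·1+-18·1 ≡ 0  ⇒  (a,b)_2 = +1.
(-85085, -1235 / ℚ) ramifies at {11, 13, 17, ∞}: a division algebra.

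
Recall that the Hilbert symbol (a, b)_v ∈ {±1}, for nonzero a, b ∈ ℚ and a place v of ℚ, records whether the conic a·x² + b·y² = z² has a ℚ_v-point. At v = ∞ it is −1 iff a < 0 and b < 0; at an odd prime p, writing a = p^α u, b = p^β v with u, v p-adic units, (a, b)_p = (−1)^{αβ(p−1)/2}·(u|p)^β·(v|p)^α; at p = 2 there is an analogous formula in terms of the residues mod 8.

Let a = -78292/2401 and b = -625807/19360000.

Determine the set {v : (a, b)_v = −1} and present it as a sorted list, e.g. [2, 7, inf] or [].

Mod squares: a ≡ -37, b ≡ -7. Check v ∈ {∞, 2, 5, 7, 11, 13, 23, 37}.
v=13: a=13^0·(≡8), b=13^2·(≡8) mod 13; (8|13)=-1, (8|13)=-1; (−1)^{0·2·6}·(-1)^2·(-1)^0 = +1.
v=23: a=23^2·(≡4), b=23^2·(≡12) mod 23; (4|23)=+1, (12|23)=+1; (−1)^{2·2·11}·(+1)^2·(+1)^2 = +1.
v=2: v_2(a)=2, v_2(b)=-8; units ≡ 3, 1 (mod 8); ε·ε+αω+βω = 1·0+2·0+-8·1 ≡ 0  ⇒  (a,b)_2 = +1.
v=∞: -37 < 0 and -7 < 0  ⇒  (a,b)_∞ = -1.
v=7: a=7^-4·(≡3), b=7^1·(≡5) mod 7; (3|7)=-1, (5|7)=-1; (−1)^{-4·1·3}·(-1)^1·(-1)^-4 = -1.
v=5: a=5^0·(≡3), b=5^-4·(≡3) mod 5; (3|5)=-1, (3|5)=-1; (−1)^{0·-4·2}·(-1)^-4·(-1)^0 = +1.
v=37: a=37^1·(≡11), b=37^0·(≡30) mod 37; (11|37)=+1, (30|37)=+1; (−1)^{1·0·18}·(+1)^0·(+1)^1 = +1.
v=11: a=11^0·(≡2), b=11^-2·(≡1) mod 11; (2|11)=-1, (1|11)=+1; (−1)^{0·-2·5}·(-1)^-2·(+1)^0 = +1.
|Ram(-37, -7)| = 2, even; anisotropic at {7, ∞}.

[7, inf]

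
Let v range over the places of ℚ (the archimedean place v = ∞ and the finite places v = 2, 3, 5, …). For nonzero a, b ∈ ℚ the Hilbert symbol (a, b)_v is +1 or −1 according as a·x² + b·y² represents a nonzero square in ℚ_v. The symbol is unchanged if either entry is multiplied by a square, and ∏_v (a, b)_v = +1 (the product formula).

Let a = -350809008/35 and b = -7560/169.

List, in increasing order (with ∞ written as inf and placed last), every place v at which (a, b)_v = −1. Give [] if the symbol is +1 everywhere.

Mod squares: a ≡ -21945, b ≡ -210. Check v ∈ {∞, 2, 3, 5, 7, 11, 13, 17, 19}.
v=5: a=5^-1·(≡1), b=5^1·(≡2) mod 5; (1|5)=+1, (2|5)=-1; (−1)^{-1·1·2}·(+1)^1·(-1)^-1 = -1.
v=3: a=3^1·(≡2), b=3^3·(≡2) mod 3; (2|3)=-1, (2|3)=-1; (−1)^{1·3·1}·(-1)^3·(-1)^1 = -1.
v=17: a=17^2·(≡13), b=17^0·(≡12) mod 17; (13|17)=+1, (12|17)=-1; (−1)^{2·0·8}·(+1)^0·(-1)^2 = +1.
v=13: a=13^0·(≡1), b=13^-2·(≡6) mod 13; (1|13)=+1, (6|13)=-1; (−1)^{0·-2·6}·(+1)^-2·(-1)^0 = +1.
v=11: a=11^3·(≡7), b=11^0·(≡2) mod 11; (7|11)=-1, (2|11)=-1; (−1)^{3·0·5}·(-1)^0·(-1)^3 = -1.
v=19: a=19^1·(≡7), b=19^0·(≡18) mod 19; (7|19)=+1, (18|19)=-1; (−1)^{1·0·9}·(+1)^0·(-1)^1 = -1.
v=∞: -21945 < 0 and -210 < 0  ⇒  (a,b)_∞ = -1.
v=7: a=7^-1·(≡2), b=7^1·(≡5) mod 7; (2|7)=+1, (5|7)=-1; (−1)^{-1·1·3}·(+1)^1·(-1)^-1 = +1.
v=2: v_2(a)=4, v_2(b)=3; units ≡ 7, 7 (mod 8); ε·ε+αω+βω = 1·1+4·0+3·0 ≡ 1  ⇒  (a,b)_2 = -1.
|Ram(-21945, -210)| = 6, even; anisotropic at {2, 3, 5, 11, 19, ∞}.

[2, 3, 5, 11, 19, inf]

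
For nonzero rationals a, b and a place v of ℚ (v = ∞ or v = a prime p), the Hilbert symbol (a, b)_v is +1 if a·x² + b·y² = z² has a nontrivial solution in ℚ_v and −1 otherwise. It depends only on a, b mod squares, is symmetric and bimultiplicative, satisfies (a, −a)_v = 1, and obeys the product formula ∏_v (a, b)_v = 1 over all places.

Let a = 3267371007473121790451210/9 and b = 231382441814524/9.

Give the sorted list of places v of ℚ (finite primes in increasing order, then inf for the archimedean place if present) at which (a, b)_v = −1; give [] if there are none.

(a, b) ≡ (2090, 551551) mod (ℚ^×)²; places V = {2, 3, 5, 7, 11, 13, 19, 29, ∞}.
(a,b)_13: α=2, u≡4; β=1, v≡6 (mod 13); (4|13)=+1, (6|13)=-1; sign (−1)^0·+1^1·-1^2 = +1.
(a,b)_5: α=1, u≡3; β=0, v≡1 (mod 5); (3|5)=-1, (1|5)=+1; sign (−1)^0·-1^0·+1^1 = +1.
(a,b)_11: α=5, u≡9; β=3, v≡3 (mod 11); (9|11)=+1, (3|11)=+1; sign (−1)^1·+1^3·+1^5 = -1.
(a,b)_7: α=8, u≡2; β=5, v≡2 (mod 7); (2|7)=+1, (2|7)=+1; sign (−1)^0·+1^5·+1^8 = +1.
(a,b)_3: α=-2, u≡2; β=-2, v≡1 (mod 3); (2|3)=-1, (1|3)=+1; sign (−1)^0·-1^-2·+1^-2 = +1.
(a,b)_2: α=1, β=2; u≡5, v≡7 (mod 8); ε(u)ε(v)=0·1, αω(v)=1·0, βω(u)=2·1; sum ≡ 0  ⇒  +1.
(a,b)_19: α=5, u≡10; β=3, v≡17 (mod 19); (10|19)=-1, (17|19)=+1; sign (−1)^1·-1^3·+1^5 = +1.
(a,b)_∞: sgn(2090)=+, sgn(551551)=+, so +1.
(a,b)_29: α=2, u≡12; β=1, v≡16 (mod 29); (12|29)=-1, (16|29)=+1; sign (−1)^0·-1^1·+1^2 = -1.
Ram(2090, 551551) = {11, 29}; no ℚ_11-point on the conic.

[11, 29]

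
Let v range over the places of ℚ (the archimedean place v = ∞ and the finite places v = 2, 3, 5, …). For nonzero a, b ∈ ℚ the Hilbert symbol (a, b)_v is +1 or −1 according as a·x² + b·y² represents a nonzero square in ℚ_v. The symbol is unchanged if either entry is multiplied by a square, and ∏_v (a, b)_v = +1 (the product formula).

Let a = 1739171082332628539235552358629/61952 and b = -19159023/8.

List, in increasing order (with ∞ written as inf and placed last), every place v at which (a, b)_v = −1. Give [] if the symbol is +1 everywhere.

Mod squares: a ≡ 884442, b ≡ -226734. Check v ∈ {∞, 2, 3, 7, 11, 13, 17, 23, 29, 31, 53}.
v=∞: 884442 > 0 and -226734 < 0  ⇒  (a,b)_∞ = +1.
v=31: a=31^4·(≡15), b=31^1·(≡25) mod 31; (15|31)=-1, (25|31)=+1; (−1)^{4·1·15}·(-1)^1·(+1)^4 = -1.
v=23: a=23^3·(≡5), b=23^1·(≡16) mod 23; (5|23)=-1, (16|23)=+1; (−1)^{3·1·11}·(-1)^1·(+1)^3 = +1.
v=3: a=3^7·(≡1), b=3^1·(≡1) mod 3; (1|3)=+1, (1|3)=+1; (−1)^{7·1·1}·(+1)^1·(+1)^7 = -1.
v=7: a=7^2·(≡5), b=7^0·(≡5) mod 7; (5|7)=-1, (5|7)=-1; (−1)^{2·0·3}·(-1)^0·(-1)^2 = +1.
v=17: a=17^1·(≡7), b=17^0·(≡12) mod 17; (7|17)=-1, (12|17)=-1; (−1)^{1·0·8}·(-1)^0·(-1)^1 = -1.
v=29: a=29^1·(≡18), b=29^0·(≡11) mod 29; (18|29)=-1, (11|29)=-1; (−1)^{1·0·14}·(-1)^0·(-1)^1 = -1.
v=11: a=11^-2·(≡1), b=11^0·(≡5) mod 11; (1|11)=+1, (5|11)=+1; (−1)^{-2·0·5}·(+1)^0·(+1)^-2 = +1.
v=13: a=13^5·(≡8), b=13^2·(≡4) mod 13; (8|13)=-1, (4|13)=+1; (−1)^{5·2·6}·(-1)^2·(+1)^5 = +1.
v=53: a=53^4·(≡21), b=53^1·(≡16) mod 53; (21|53)=-1, (16|53)=+1; (−1)^{4·1·26}·(-1)^1·(+1)^4 = -1.
v=2: v_2(a)=-9, v_2(b)=-3; units ≡ 5, 1 (mod 8); ε·ε+αω+βω = 0·0+-9·0+-3·1 ≡ 1  ⇒  (a,b)_2 = -1.
|Ram(884442, -226734)| = 6, even; anisotropic at {2, 3, 17, 29, 31, 53}.

[2, 3, 17, 29, 31, 53]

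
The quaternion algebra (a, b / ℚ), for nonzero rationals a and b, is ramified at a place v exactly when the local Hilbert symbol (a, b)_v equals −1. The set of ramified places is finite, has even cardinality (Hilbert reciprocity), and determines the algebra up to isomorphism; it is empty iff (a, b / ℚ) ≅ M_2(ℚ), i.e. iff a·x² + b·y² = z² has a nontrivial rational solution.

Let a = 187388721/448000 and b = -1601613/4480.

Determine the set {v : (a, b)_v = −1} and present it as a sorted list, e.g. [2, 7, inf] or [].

Mod squares: a ≡ 70, b ≡ -910. Check v ∈ {∞, 2, 3, 5, 7, 13}.
v=13: a=13^4·(≡5), b=13^3·(≡8) mod 13; (5|13)=-1, (8|13)=-1; (−1)^{4·3·6}·(-1)^3·(-1)^4 = -1.
v=∞: 70 > 0 and -910 < 0  ⇒  (a,b)_∞ = +1.
v=5: a=5^-3·(≡4), b=5^-1·(≡2) mod 5; (4|5)=+1, (2|5)=-1; (−1)^{-3·-1·2}·(+1)^-1·(-1)^-3 = -1.
v=7: a=7^-1·(≡5), b=7^-1·(≡5) mod 7; (5|7)=-1, (5|7)=-1; (−1)^{-1·-1·3}·(-1)^-1·(-1)^-1 = -1.
v=3: a=3^8·(≡1), b=3^6·(≡2) mod 3; (1|3)=+1, (2|3)=-1; (−1)^{8·6·1}·(+1)^6·(-1)^8 = +1.
v=2: v_2(a)=-9, v_2(b)=-7; units ≡ 3, 1 (mod 8); ε·ε+αω+βω = 1·0+-9·0+-7·1 ≡ 1  ⇒  (a,b)_2 = -1.
(70, -910 / ℚ) ramifies at {2, 5, 7, 13}: a division algebra.

[2, 5, 7, 13]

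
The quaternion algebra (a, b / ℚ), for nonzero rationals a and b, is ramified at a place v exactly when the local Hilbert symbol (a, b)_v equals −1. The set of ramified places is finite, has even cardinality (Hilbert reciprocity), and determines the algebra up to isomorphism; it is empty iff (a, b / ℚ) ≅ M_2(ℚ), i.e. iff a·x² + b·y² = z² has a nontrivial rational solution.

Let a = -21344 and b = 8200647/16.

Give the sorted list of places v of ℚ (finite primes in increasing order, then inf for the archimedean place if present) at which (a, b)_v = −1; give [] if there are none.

[7, 13, 19, 23, 29, 31]

(a, b) ≡ (-1334, 911183) mod (ℚ^×)²; places V = {2, 3, 7, 13, 17, 19, 23, 29, 31, ∞}.
(a,b)_29: α=1, u≡18; β=0, v≡18 (mod 29); (18|29)=-1, (18|29)=-1; sign (−1)^0·-1^0·-1^1 = -1.
(a,b)_7: α=0, u≡6; β=1, v≡4 (mod 7); (6|7)=-1, (4|7)=+1; sign (−1)^0·-1^1·+1^0 = -1.
(a,b)_17: α=0, u≡8; β=1, v≡1 (mod 17); (8|17)=+1, (1|17)=+1; sign (−1)^0·+1^1·+1^0 = +1.
(a,b)_2: α=5, β=-4; u≡5, v≡7 (mod 8); ε(u)ε(v)=0·1, αω(v)=5·0, βω(u)=-4·1; sum ≡ 0  ⇒  +1.
(a,b)_13: α=0, u≡2; β=1, v≡11 (mod 13); (2|13)=-1, (11|13)=-1; sign (−1)^0·-1^1·-1^0 = -1.
(a,b)_19: α=0, u≡12; β=1, v≡16 (mod 19); (12|19)=-1, (16|19)=+1; sign (−1)^0·-1^1·+1^0 = -1.
(a,b)_∞: sgn(-1334)=−, sgn(911183)=+, so +1.
(a,b)_31: α=0, u≡15; β=1, v≡28 (mod 31); (15|31)=-1, (28|31)=+1; sign (−1)^0·-1^1·+1^0 = -1.
(a,b)_23: α=1, u≡15; β=0, v≡7 (mod 23); (15|23)=-1, (7|23)=-1; sign (−1)^0·-1^0·-1^1 = -1.
(a,b)_3: α=0, u≡1; β=2, v≡2 (mod 3); (1|3)=+1, (2|3)=-1; sign (−1)^0·+1^2·-1^0 = +1.
|Ram(-1334, 911183)| = 6, even; anisotropic at {7, 13, 19, 23, 29, 31}.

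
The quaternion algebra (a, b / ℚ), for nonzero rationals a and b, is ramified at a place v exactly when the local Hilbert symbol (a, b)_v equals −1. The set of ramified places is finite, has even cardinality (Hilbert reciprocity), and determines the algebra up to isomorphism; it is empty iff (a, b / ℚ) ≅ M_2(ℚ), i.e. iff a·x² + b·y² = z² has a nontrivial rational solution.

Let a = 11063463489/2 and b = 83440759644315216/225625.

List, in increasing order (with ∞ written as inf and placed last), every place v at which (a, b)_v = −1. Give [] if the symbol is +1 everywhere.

Mod squares: a ≡ 2, b ≡ 35061. Check v ∈ {∞, 2, 3, 5, 11, 13, 19, 29, 31}.
v=13: a=13^2·(≡6), b=13^3·(≡7) mod 13; (6|13)=-1, (7|13)=-1; (−1)^{2·3·6}·(-1)^3·(-1)^2 = -1.
v=31: a=31^2·(≡5), b=31^3·(≡23) mod 31; (5|31)=+1, (23|31)=-1; (−1)^{2·3·15}·(+1)^3·(-1)^2 = +1.
v=3: a=3^4·(≡2), b=3^3·(≡2) mod 3; (2|3)=-1, (2|3)=-1; (−1)^{4·3·1}·(-1)^3·(-1)^4 = -1.
v=11: a=11^0·(≡6), b=11^2·(≡3) mod 11; (6|11)=-1, (3|11)=+1; (−1)^{0·2·5}·(-1)^2·(+1)^0 = +1.
v=19: a=19^0·(≡10), b=19^-2·(≡7) mod 19; (10|19)=-1, (7|19)=+1; (−1)^{0·-2·9}·(-1)^-2·(+1)^0 = +1.
v=∞: 2 > 0 and 35061 > 0  ⇒  (a,b)_∞ = +1.
v=29: a=29^2·(≡2), b=29^3·(≡23) mod 29; (2|29)=-1, (23|29)=+1; (−1)^{2·3·14}·(-1)^3·(+1)^2 = -1.
v=5: a=5^0·(≡2), b=5^-4·(≡1) mod 5; (2|5)=-1, (1|5)=+1; (−1)^{0·-4·2}·(-1)^-4·(+1)^0 = +1.
v=2: v_2(a)=-1, v_2(b)=4; units ≡ 1, 5 (mod 8); ε·ε+αω+βω = 0·0+-1·1+4·0 ≡ 1  ⇒  (a,b)_2 = -1.
|Ram(2, 35061)| = 4, even; anisotropic at {2, 3, 13, 29}.

[2, 3, 13, 29]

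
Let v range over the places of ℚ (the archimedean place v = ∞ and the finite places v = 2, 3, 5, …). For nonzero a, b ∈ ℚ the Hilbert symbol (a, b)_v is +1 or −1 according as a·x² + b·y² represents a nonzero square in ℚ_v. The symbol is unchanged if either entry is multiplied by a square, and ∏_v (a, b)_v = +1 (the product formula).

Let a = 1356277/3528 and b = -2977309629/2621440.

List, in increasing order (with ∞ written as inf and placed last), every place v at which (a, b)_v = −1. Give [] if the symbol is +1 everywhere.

Mod squares: a ≡ 26, b ≡ -210. Check v ∈ {∞, 2, 3, 5, 7, 13, 17, 19}.
v=∞: 26 > 0 and -210 < 0  ⇒  (a,b)_∞ = +1.
v=19: a=19^2·(≡4), b=19^0·(≡8) mod 19; (4|19)=+1, (8|19)=-1; (−1)^{2·0·9}·(+1)^0·(-1)^2 = +1.
v=7: a=7^-2·(≡3), b=7^5·(≡3) mod 7; (3|7)=-1, (3|7)=-1; (−1)^{-2·5·3}·(-1)^5·(-1)^-2 = -1.
v=17: a=17^2·(≡2), b=17^0·(≡7) mod 17; (2|17)=+1, (7|17)=-1; (−1)^{2·0·8}·(+1)^0·(-1)^2 = +1.
v=5: a=5^0·(≡4), b=5^-1·(≡2) mod 5; (4|5)=+1, (2|5)=-1; (−1)^{0·-1·2}·(+1)^-1·(-1)^0 = +1.
v=3: a=3^-2·(≡2), b=3^11·(≡2) mod 3; (2|3)=-1, (2|3)=-1; (−1)^{-2·11·1}·(-1)^11·(-1)^-2 = -1.
v=2: v_2(a)=-3, v_2(b)=-19; units ≡ 5, 7 (mod 8); ε·ε+αω+βω = 0·1+-3·0+-19·1 ≡ 1  ⇒  (a,b)_2 = -1.
v=13: a=13^1·(≡6), b=13^0·(≡6) mod 13; (6|13)=-1, (6|13)=-1; (−1)^{1·0·6}·(-1)^0·(-1)^1 = -1.
|Ram(26, -210)| = 4, even; anisotropic at {2, 3, 7, 13}.

[2, 3, 7, 13]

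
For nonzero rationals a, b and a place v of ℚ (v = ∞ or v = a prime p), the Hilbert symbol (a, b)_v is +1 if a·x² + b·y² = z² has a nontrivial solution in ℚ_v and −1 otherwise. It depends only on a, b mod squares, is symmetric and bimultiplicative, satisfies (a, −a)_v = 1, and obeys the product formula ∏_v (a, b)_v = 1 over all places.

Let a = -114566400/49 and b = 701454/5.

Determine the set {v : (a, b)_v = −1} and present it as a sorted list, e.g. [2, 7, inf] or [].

[]

Mod squares: a ≡ -221, b ≡ 6630. Check v ∈ {∞, 2, 3, 5, 7, 13, 17, 23}.
v=5: a=5^2·(≡1), b=5^-1·(≡4) mod 5; (1|5)=+1, (4|5)=+1; (−1)^{2·-1·2}·(+1)^-1·(+1)^2 = +1.
v=13: a=13^1·(≡3), b=13^1·(≡12) mod 13; (3|13)=+1, (12|13)=+1; (−1)^{1·1·6}·(+1)^1·(+1)^1 = +1.
v=2: v_2(a)=8, v_2(b)=1; units ≡ 3, 3 (mod 8); ε·ε+αω+βω = 1·1+8·1+1·1 ≡ 0  ⇒  (a,b)_2 = +1.
v=17: a=17^1·(≡13), b=17^1·(≡4) mod 17; (13|17)=+1, (4|17)=+1; (−1)^{1·1·8}·(+1)^1·(+1)^1 = +1.
v=23: a=23^0·(≡9), b=23^2·(≡3) mod 23; (9|23)=+1, (3|23)=+1; (−1)^{0·2·11}·(+1)^2·(+1)^0 = +1.
v=∞: -221 < 0 and 6630 > 0  ⇒  (a,b)_∞ = +1.
v=3: a=3^4·(≡1), b=3^1·(≡2) mod 3; (1|3)=+1, (2|3)=-1; (−1)^{4·1·1}·(+1)^1·(-1)^4 = +1.
v=7: a=7^-2·(≡3), b=7^0·(≡1) mod 7; (3|7)=-1, (1|7)=+1; (−1)^{-2·0·3}·(-1)^0·(+1)^-2 = +1.
Ram(a, b) = ∅: the form -221·x² + 6630·y² − z² is isotropic over every ℚ_v, so by Hasse–Minkowski it is isotropic over ℚ.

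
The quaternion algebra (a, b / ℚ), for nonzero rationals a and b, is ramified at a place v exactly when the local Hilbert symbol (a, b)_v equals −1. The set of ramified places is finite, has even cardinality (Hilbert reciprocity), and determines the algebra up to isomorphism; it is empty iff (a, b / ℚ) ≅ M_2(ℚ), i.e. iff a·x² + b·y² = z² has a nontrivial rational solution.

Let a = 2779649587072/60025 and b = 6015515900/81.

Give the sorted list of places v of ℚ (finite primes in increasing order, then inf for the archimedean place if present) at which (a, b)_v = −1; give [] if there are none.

[2, 31, 47, 53]

(a, b) ≡ (120310318, 60155159) mod (ℚ^×)²; places V = {2, 3, 5, 7, 19, 31, 41, 47, 53, ∞}.
(a,b)_2: α=7, β=2; u≡7, v≡7 (mod 8); ε(u)ε(v)=1·1, αω(v)=7·0, βω(u)=2·0; sum ≡ 1  ⇒  -1.
(a,b)_31: α=1, u≡26; β=1, v≡26 (mod 31); (26|31)=-1, (26|31)=-1; sign (−1)^1·-1^1·-1^1 = -1.
(a,b)_7: α=-4, u≡2; β=0, v≡4 (mod 7); (2|7)=+1, (4|7)=+1; sign (−1)^0·+1^0·+1^-4 = +1.
(a,b)_47: α=1, u≡31; β=1, v≡43 (mod 47); (31|47)=-1, (43|47)=-1; sign (−1)^1·-1^1·-1^1 = -1.
(a,b)_19: α=3, u≡5; β=1, v≡15 (mod 19); (5|19)=+1, (15|19)=-1; sign (−1)^1·+1^1·-1^3 = +1.
(a,b)_53: α=1, u≡38; β=1, v≡21 (mod 53); (38|53)=+1, (21|53)=-1; sign (−1)^0·+1^1·-1^1 = -1.
(a,b)_5: α=-2, u≡2; β=2, v≡1 (mod 5); (2|5)=-1, (1|5)=+1; sign (−1)^0·-1^2·+1^-2 = +1.
(a,b)_41: α=1, u≡14; β=1, v≡35 (mod 41); (14|41)=-1, (35|41)=-1; sign (−1)^0·-1^1·-1^1 = +1.
(a,b)_3: α=0, u≡1; β=-4, v≡2 (mod 3); (1|3)=+1, (2|3)=-1; sign (−1)^0·+1^-4·-1^0 = +1.
(a,b)_∞: sgn(120310318)=+, sgn(60155159)=+, so +1.
|Ram(120310318, 60155159)| = 4, even; anisotropic at {2, 31, 47, 53}.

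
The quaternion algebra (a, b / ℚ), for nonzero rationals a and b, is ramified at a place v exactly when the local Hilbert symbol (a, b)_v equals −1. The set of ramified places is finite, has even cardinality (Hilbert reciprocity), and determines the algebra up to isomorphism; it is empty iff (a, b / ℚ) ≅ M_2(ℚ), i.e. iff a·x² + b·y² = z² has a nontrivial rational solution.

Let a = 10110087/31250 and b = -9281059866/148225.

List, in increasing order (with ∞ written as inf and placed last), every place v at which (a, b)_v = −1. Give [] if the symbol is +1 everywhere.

[17, 23]

Mod squares: a ≡ 46, b ≡ -2346. Check v ∈ {∞, 2, 3, 5, 7, 11, 13, 17, 23}.
v=∞: 46 > 0 and -2346 < 0  ⇒  (a,b)_∞ = +1.
v=5: a=5^-6·(≡1), b=5^-2·(≡1) mod 5; (1|5)=+1, (1|5)=+1; (−1)^{-6·-2·2}·(+1)^-2·(+1)^-6 = +1.
v=3: a=3^2·(≡1), b=3^5·(≡1) mod 3; (1|3)=+1, (1|3)=+1; (−1)^{2·5·1}·(+1)^5·(+1)^2 = +1.
v=11: a=11^0·(≡2), b=11^-2·(≡8) mod 11; (2|11)=-1, (8|11)=-1; (−1)^{0·-2·5}·(-1)^-2·(-1)^0 = +1.
v=2: v_2(a)=-1, v_2(b)=1; units ≡ 7, 3 (mod 8); ε·ε+αω+βω = 1·1+-1·1+1·0 ≡ 0  ⇒  (a,b)_2 = +1.
v=17: a=17^2·(≡12), b=17^3·(≡13) mod 17; (12|17)=-1, (13|17)=+1; (−1)^{2·3·8}·(-1)^3·(+1)^2 = -1.
v=13: a=13^2·(≡8), b=13^2·(≡2) mod 13; (8|13)=-1, (2|13)=-1; (−1)^{2·2·6}·(-1)^2·(-1)^2 = +1.
v=7: a=7^0·(≡4), b=7^-2·(≡6) mod 7; (4|7)=+1, (6|7)=-1; (−1)^{0·-2·3}·(+1)^-2·(-1)^0 = +1.
v=23: a=23^1·(≡1), b=23^1·(≡6) mod 23; (1|23)=+1, (6|23)=+1; (−1)^{1·1·11}·(+1)^1·(+1)^1 = -1.
(46, -2346 / ℚ) ramifies at {17, 23}: a division algebra.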